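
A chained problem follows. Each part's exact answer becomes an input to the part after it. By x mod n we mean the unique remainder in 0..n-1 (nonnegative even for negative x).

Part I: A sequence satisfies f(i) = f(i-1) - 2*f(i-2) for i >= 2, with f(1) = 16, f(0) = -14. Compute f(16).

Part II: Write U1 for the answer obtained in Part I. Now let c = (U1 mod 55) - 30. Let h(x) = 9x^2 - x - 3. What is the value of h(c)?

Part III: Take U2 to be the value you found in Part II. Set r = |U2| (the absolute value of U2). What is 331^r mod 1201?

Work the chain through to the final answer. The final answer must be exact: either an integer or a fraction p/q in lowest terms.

728

Part I: f(2) = 1*(16) - 2*(-14) = 44; iterating: f(2)=44, f(3)=12, f(4)=-76, f(5)=-100, f(6)=52, f(7)=252, f(8)=148, f(9)=-356, f(10)=-652, f(11)=60, f(12)=1364, f(13)=1244, f(14)=-1484, f(15)=-3972, f(16)=-1004; answer -1004
Part II: U1 = -1004; c = 11; 9*(11)^2 - 1*(11)^1 - 3 = (1089) + (-11) + (-3) = 1075; answer 1075
Part III: U2 = 1075; r = 1075; squarings mod 1201: 331^1=331, 331^2=270, 331^4=840, 331^8=613, 331^16=1057, 331^32=319, 331^64=877, 331^128=489, 331^256=122, 331^512=472, 331^1024=599; 331^1075 = 331^1 * 331^2 * 331^16 * 331^32 * 331^1024 = 728 (mod 1201); answer 728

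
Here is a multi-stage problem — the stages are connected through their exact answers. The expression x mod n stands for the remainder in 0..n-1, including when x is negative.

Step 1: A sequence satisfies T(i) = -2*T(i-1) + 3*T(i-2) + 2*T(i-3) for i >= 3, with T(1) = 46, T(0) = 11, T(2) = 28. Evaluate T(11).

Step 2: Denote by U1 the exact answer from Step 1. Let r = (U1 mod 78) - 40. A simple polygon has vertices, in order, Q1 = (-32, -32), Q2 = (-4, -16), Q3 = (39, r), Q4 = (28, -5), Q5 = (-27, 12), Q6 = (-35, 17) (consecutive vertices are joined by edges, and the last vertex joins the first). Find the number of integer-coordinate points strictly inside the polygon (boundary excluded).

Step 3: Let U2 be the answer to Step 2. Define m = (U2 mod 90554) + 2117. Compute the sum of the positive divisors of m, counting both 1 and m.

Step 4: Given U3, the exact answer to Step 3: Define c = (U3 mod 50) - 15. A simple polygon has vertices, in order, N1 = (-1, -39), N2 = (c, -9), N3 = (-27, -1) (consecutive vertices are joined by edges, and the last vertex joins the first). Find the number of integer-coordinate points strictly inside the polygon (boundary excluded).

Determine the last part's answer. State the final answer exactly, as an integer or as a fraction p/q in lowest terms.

764

Step 1: T(3) = -2*(28) + 3*(46) + 2*(11) = 104; iterating: T(3)=104, T(4)=-32, T(5)=432, T(6)=-752, T(7)=2736, T(8)=-6864, T(9)=20432, T(10)=-55984, T(11)=159536; answer 159536
Step 2: U1 = 159536; r = -14; cross terms: (-32*-16 - -4*-32)=384, (-4*-14 - 39*-16)=680, (39*-5 - 28*-14)=197, (28*12 - -27*-5)=201, (-27*17 - -35*12)=-39, (-35*-32 - -32*17)=1664; twice the area = |3087| = 3087; area = 3087/2; boundary points = 4 + 1 + 1 + 1 + 1 + 1 = 9; strictly interior points = area - boundary/2 + 1 = 1540; answer 1540
Step 3: U2 = 1540; m = 3657; 3657 = 3 * 23 * 53; sigma = (1 + 3) * (1 + 23) * (1 + 53) = 4 * 24 * 54 = 5184; answer 5184
Step 4: U3 = 5184; c = 19; cross terms: (-1*-9 - 19*-39)=750, (19*-1 - -27*-9)=-262, (-27*-39 - -1*-1)=1052; twice the area = |1540| = 1540; area = 770; boundary points = 10 + 2 + 2 = 14; strictly interior points = area - boundary/2 + 1 = 764; answer 764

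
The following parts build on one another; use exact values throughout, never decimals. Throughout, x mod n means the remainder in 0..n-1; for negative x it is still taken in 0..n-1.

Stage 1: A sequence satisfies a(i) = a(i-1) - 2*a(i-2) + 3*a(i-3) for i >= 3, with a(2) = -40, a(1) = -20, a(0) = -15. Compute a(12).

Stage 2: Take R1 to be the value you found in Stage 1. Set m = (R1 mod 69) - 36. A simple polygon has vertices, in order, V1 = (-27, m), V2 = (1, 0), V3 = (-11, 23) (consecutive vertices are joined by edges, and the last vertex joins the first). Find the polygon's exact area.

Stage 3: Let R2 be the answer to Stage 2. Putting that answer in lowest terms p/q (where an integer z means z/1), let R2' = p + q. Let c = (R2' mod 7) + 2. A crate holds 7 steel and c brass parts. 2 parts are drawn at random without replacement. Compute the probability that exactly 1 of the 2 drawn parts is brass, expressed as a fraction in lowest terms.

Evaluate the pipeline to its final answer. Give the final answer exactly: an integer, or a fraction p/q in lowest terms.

Stage 1: a(3) = 1*(-40) - 2*(-20) + 3*(-15) = -45; iterating: a(3)=-45, a(4)=-25, a(5)=-55, a(6)=-140, a(7)=-105, a(8)=10, a(9)=-200, a(10)=-535, a(11)=-105, a(12)=365; answer 365
Stage 2: R1 = 365; m = -16; cross terms: (-27*0 - 1*-16)=16, (1*23 - -11*0)=23, (-11*-16 - -27*23)=797; twice the area = |836| = 836; area = 418; answer 418
Stage 3: R2 = 418; threaded value p + q = 419; c = 8; total draws C(15,2) = 105; favorable C(8,1)*C(7,1) = 56; P = 8/15; answer 8/15

8/15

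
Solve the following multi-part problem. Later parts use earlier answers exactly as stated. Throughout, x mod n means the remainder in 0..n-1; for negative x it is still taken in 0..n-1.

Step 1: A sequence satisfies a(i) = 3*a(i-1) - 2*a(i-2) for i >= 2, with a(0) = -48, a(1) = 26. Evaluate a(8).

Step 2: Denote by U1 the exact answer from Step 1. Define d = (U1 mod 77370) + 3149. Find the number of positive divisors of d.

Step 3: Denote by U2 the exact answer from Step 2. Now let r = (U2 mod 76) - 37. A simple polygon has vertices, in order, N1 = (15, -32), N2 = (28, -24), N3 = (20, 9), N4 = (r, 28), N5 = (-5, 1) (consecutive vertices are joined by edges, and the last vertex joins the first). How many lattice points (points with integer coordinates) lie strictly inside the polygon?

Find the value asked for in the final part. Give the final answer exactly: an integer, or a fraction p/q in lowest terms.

1187

Step 1: a(2) = 3*(26) - 2*(-48) = 174; iterating: a(2)=174, a(3)=470, a(4)=1062, a(5)=2246, a(6)=4614, a(7)=9350, a(8)=18822; answer 18822
Step 2: U1 = 18822; d = 21971; 21971 = 127 * 173; number of divisors = (1+1) * (1+1) = 4; answer 4
Step 3: U2 = 4; r = -33; cross terms: (15*-24 - 28*-32)=536, (28*9 - 20*-24)=732, (20*28 - -33*9)=857, (-33*1 - -5*28)=107, (-5*-32 - 15*1)=145; twice the area = |2377| = 2377; area = 2377/2; boundary points = 1 + 1 + 1 + 1 + 1 = 5; strictly interior points = area - boundary/2 + 1 = 1187; answer 1187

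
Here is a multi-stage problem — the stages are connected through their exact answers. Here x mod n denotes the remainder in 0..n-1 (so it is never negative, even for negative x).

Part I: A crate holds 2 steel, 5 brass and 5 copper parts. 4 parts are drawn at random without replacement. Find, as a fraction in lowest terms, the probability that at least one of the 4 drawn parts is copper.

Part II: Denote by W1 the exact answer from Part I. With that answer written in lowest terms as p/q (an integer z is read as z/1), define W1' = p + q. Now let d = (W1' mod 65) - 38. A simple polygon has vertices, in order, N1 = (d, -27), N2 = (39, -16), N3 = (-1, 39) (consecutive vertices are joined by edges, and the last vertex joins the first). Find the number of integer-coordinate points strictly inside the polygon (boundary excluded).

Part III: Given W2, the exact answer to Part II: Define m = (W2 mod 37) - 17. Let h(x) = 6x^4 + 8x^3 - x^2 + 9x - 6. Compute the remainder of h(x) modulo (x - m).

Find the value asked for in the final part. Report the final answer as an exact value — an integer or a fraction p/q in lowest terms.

Part I: total draws C(12,4) = 495; complement C(7,4) = 35; favorable 495 - 35 = 460; P = 92/99; answer 92/99
Part II: W1 = 92/99; threaded value p + q = 191; d = 23; cross terms: (23*-16 - 39*-27)=685, (39*39 - -1*-16)=1505, (-1*-27 - 23*39)=-870; twice the area = |1320| = 1320; area = 660; boundary points = 1 + 5 + 6 = 12; strictly interior points = area - boundary/2 + 1 = 655; answer 655
Part III: W2 = 655; m = 9; remainder = value at the root: 6*(9)^4 + 8*(9)^3 - 1*(9)^2 + 9*(9)^1 - 6 = (39366) + (5832) + (-81) + (81) + (-6) = 45192; answer 45192

45192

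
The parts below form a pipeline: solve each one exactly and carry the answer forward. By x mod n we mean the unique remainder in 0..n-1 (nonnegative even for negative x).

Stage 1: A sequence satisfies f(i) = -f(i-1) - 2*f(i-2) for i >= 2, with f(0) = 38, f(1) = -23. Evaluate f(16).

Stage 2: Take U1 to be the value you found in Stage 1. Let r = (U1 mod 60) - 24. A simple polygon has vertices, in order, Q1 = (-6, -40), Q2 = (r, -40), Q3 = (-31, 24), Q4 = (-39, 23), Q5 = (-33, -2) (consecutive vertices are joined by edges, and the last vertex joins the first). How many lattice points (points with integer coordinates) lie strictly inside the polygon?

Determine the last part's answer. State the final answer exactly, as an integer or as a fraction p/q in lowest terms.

Stage 1: f(2) = -1*(-23) - 2*(38) = -53; iterating: f(2)=-53, f(3)=99, f(4)=7, f(5)=-205, f(6)=191, f(7)=219, f(8)=-601, f(9)=163, f(10)=1039, f(11)=-1365, f(12)=-713, f(13)=3443, f(14)=-2017, f(15)=-4869, f(16)=8903; answer 8903
Stage 2: U1 = 8903; r = -1; cross terms: (-6*-40 - -1*-40)=200, (-1*24 - -31*-40)=-1264, (-31*23 - -39*24)=223, (-39*-2 - -33*23)=837, (-33*-40 - -6*-2)=1308; twice the area = |1304| = 1304; area = 652; boundary points = 5 + 2 + 1 + 1 + 1 = 10; strictly interior points = area - boundary/2 + 1 = 648; answer 648

648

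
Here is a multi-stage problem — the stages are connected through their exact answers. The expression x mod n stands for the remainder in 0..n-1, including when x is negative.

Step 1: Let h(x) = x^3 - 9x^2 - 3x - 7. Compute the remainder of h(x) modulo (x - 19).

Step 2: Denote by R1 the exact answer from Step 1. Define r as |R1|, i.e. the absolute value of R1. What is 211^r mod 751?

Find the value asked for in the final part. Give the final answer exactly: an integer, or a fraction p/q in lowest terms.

430

Step 1: remainder = value at the root: 1*(19)^3 - 9*(19)^2 - 3*(19)^1 - 7 = (6859) + (-3249) + (-57) + (-7) = 3546; answer 3546
Step 2: R1 = 3546; r = 3546; squarings mod 751: 211^1=211, 211^2=212, 211^4=635, 211^8=689, 211^16=89, 211^32=411, 211^64=697, 211^128=663, 211^256=234, 211^512=684, 211^1024=734, 211^2048=289; 211^3546 = 211^2 * 211^8 * 211^16 * 211^64 * 211^128 * 211^256 * 211^1024 * 211^2048 = 430 (mod 751); answer 430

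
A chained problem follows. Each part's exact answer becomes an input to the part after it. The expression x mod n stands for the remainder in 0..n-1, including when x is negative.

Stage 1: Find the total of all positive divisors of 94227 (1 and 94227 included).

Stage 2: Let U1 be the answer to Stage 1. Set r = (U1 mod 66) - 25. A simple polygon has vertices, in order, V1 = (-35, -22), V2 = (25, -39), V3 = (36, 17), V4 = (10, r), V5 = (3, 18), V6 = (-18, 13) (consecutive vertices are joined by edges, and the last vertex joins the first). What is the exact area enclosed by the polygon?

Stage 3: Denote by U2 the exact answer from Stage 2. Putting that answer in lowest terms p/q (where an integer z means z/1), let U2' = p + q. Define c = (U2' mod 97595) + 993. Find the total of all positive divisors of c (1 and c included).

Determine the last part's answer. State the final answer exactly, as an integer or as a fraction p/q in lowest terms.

Stage 1: 94227 = 3 * 7^2 * 641; sigma = (1 + 3) * (1 + 7 + 49) * (1 + 641) = 4 * 57 * 642 = 146376; answer 146376
Stage 2: U1 = 146376; r = 29; cross terms: (-35*-39 - 25*-22)=1915, (25*17 - 36*-39)=1829, (36*29 - 10*17)=874, (10*18 - 3*29)=93, (3*13 - -18*18)=363, (-18*-22 - -35*13)=851; twice the area = |5925| = 5925; area = 5925/2; answer 5925/2
Stage 3: U2 = 5925/2; threaded value p + q = 5927; c = 6920; 6920 = 2^3 * 5 * 173; sigma = (1 + 2 + 4 + 8) * (1 + 5) * (1 + 173) = 15 * 6 * 174 = 15660; answer 15660

15660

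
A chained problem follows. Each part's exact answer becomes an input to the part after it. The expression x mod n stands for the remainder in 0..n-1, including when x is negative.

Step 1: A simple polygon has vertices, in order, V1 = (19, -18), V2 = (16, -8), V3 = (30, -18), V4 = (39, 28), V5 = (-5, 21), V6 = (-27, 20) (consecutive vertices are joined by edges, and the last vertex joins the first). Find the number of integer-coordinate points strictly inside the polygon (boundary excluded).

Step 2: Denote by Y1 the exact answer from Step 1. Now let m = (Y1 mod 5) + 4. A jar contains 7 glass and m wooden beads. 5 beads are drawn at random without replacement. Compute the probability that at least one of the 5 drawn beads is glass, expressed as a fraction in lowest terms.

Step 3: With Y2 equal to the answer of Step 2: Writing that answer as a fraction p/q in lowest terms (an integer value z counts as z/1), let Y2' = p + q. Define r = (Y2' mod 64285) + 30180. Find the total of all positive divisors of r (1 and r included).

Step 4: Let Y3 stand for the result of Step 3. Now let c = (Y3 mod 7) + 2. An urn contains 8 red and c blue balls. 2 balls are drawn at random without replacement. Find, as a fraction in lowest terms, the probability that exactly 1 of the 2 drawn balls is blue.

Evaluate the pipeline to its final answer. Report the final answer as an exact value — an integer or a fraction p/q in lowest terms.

Step 1: cross terms: (19*-8 - 16*-18)=136, (16*-18 - 30*-8)=-48, (30*28 - 39*-18)=1542, (39*21 - -5*28)=959, (-5*20 - -27*21)=467, (-27*-18 - 19*20)=106; twice the area = |3162| = 3162; area = 1581; boundary points = 1 + 2 + 1 + 1 + 1 + 2 = 8; strictly interior points = area - boundary/2 + 1 = 1578; answer 1578
Step 2: Y1 = 1578; m = 7; total draws C(14,5) = 2002; complement C(7,5) = 21; favorable 2002 - 21 = 1981; P = 283/286; answer 283/286
Step 3: Y2 = 283/286; threaded value p + q = 569; r = 30749; 30749 = 97 * 317; sigma = (1 + 97) * (1 + 317) = 98 * 318 = 31164; answer 31164
Step 4: Y3 = 31164; c = 2; total draws C(10,2) = 45; favorable C(2,1)*C(8,1) = 16; P = 16/45; answer 16/45

16/45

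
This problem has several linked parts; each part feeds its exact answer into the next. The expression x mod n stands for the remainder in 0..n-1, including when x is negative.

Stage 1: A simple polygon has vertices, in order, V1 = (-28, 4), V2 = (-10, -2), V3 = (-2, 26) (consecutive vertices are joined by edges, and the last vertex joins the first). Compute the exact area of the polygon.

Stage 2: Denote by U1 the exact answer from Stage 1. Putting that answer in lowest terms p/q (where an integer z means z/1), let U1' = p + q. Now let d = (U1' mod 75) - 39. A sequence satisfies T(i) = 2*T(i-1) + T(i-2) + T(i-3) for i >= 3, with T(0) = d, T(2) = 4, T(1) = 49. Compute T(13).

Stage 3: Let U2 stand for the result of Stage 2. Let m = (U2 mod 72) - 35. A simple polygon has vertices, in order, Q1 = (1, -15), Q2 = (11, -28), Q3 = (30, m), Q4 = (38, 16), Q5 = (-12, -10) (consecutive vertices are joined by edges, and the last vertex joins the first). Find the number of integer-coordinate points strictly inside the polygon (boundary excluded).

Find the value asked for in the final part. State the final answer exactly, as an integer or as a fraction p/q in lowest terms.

Stage 1: cross terms: (-28*-2 - -10*4)=96, (-10*26 - -2*-2)=-264, (-2*4 - -28*26)=720; twice the area = |552| = 552; area = 276; answer 276
Stage 2: U1 = 276; threaded value p + q = 277; d = 13; T(3) = 2*(4) + 1*(49) + 1*(13) = 70; iterating: T(3)=70, T(4)=193, T(5)=460, T(6)=1183, T(7)=3019, T(8)=7681, T(9)=19564, T(10)=49828, T(11)=126901, T(12)=323194, T(13)=823117; answer 823117
Stage 3: U2 = 823117; m = -22; cross terms: (1*-28 - 11*-15)=137, (11*-22 - 30*-28)=598, (30*16 - 38*-22)=1316, (38*-10 - -12*16)=-188, (-12*-15 - 1*-10)=190; twice the area = |2053| = 2053; area = 2053/2; boundary points = 1 + 1 + 2 + 2 + 1 = 7; strictly interior points = area - boundary/2 + 1 = 1024; answer 1024

1024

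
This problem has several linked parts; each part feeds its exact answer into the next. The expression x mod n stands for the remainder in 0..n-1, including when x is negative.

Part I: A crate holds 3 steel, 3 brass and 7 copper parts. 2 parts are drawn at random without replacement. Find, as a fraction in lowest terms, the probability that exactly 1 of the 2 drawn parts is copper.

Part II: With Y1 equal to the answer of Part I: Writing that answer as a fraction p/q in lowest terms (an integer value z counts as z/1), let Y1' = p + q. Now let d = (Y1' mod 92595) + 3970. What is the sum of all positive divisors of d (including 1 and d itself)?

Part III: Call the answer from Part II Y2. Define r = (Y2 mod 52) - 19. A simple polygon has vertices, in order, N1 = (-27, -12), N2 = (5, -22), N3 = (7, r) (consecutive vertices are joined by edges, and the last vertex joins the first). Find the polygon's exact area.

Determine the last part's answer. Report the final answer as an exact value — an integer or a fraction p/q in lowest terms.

506

Part I: total draws C(13,2) = 78; favorable C(7,1)*C(6,1) = 42; P = 7/13; answer 7/13
Part II: Y1 = 7/13; threaded value p + q = 20; d = 3990; 3990 = 2 * 3 * 5 * 7 * 19; sigma = (1 + 2) * (1 + 3) * (1 + 5) * (1 + 7) * (1 + 19) = 3 * 4 * 6 * 8 * 20 = 11520; answer 11520
Part III: Y2 = 11520; r = 9; cross terms: (-27*-22 - 5*-12)=654, (5*9 - 7*-22)=199, (7*-12 - -27*9)=159; twice the area = |1012| = 1012; area = 506; answer 506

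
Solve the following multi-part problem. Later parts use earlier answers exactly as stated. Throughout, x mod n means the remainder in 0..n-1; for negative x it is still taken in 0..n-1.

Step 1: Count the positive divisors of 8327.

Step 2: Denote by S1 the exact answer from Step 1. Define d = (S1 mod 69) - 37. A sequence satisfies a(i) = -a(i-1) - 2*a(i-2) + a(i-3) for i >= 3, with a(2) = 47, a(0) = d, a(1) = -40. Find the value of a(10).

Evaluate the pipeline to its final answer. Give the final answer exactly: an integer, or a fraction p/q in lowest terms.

Step 1: 8327 = 11 * 757; number of divisors = (1+1) * (1+1) = 4; answer 4
Step 2: S1 = 4; d = -33; a(3) = -1*(47) - 2*(-40) + 1*(-33) = 0; iterating: a(3)=0, a(4)=-134, a(5)=181, a(6)=87, a(7)=-583, a(8)=590, a(9)=663, a(10)=-2426; answer -2426

-2426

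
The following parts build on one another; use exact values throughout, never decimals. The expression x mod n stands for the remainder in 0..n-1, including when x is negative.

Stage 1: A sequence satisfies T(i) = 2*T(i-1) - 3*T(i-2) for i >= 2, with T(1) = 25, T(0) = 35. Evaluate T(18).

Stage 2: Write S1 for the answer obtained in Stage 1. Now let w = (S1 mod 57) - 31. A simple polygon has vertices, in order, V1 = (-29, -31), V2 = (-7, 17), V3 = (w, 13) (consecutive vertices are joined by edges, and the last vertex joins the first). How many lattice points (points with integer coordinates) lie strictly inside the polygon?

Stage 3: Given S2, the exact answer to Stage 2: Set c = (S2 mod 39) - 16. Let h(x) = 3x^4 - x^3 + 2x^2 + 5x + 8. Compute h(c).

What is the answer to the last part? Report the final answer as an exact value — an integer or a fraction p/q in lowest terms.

83897

Stage 1: T(2) = 2*(25) - 3*(35) = -55; iterating: T(2)=-55, T(3)=-185, T(4)=-205, T(5)=145, T(6)=905, T(7)=1375, T(8)=35, T(9)=-4055, T(10)=-8215, T(11)=-4265, T(12)=16115, T(13)=45025, T(14)=41705, T(15)=-51665, T(16)=-228445, T(17)=-301895, T(18)=81545; answer 81545
Stage 2: S1 = 81545; w = 4; cross terms: (-29*17 - -7*-31)=-710, (-7*13 - 4*17)=-159, (4*-31 - -29*13)=253; twice the area = |-616| = 616; area = 308; boundary points = 2 + 1 + 11 = 14; strictly interior points = area - boundary/2 + 1 = 302; answer 302
Stage 3: S2 = 302; c = 13; 3*(13)^4 - 1*(13)^3 + 2*(13)^2 + 5*(13)^1 + 8 = (85683) + (-2197) + (338) + (65) + (8) = 83897; answer 83897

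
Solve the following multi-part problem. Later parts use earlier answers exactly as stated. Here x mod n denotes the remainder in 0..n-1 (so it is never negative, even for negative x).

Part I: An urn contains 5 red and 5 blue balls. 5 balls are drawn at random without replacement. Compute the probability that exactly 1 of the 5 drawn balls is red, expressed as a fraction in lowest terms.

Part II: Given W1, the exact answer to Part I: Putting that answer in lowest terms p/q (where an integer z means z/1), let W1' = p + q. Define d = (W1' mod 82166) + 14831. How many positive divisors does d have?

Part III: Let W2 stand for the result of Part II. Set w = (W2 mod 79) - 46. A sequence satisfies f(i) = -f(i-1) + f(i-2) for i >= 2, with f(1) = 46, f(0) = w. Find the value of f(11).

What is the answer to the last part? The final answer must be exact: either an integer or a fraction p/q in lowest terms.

Part I: total draws C(10,5) = 252; favorable C(5,1)*C(5,4) = 25; P = 25/252; answer 25/252
Part II: W1 = 25/252; threaded value p + q = 277; d = 15108; 15108 = 2^2 * 3 * 1259; number of divisors = (2+1) * (1+1) * (1+1) = 12; answer 12
Part III: W2 = 12; w = -34; f(2) = -1*(46) + 1*(-34) = -80; iterating: f(2)=-80, f(3)=126, f(4)=-206, f(5)=332, f(6)=-538, f(7)=870, f(8)=-1408, f(9)=2278, f(10)=-3686, f(11)=5964; answer 5964

5964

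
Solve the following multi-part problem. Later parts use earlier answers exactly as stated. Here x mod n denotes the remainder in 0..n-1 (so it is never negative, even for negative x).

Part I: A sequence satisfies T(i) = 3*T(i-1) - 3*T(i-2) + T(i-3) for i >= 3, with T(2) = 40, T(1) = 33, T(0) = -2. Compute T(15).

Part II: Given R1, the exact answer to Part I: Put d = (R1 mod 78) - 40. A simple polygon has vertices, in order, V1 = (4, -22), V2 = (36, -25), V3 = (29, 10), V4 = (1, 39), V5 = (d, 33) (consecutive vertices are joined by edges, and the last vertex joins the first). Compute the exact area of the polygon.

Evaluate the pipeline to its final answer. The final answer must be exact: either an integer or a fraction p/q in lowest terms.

2589

Part I: T(3) = 3*(40) - 3*(33) + 1*(-2) = 19; iterating: T(3)=19, T(4)=-30, T(5)=-107, T(6)=-212, T(7)=-345, T(8)=-506, T(9)=-695, T(10)=-912, T(11)=-1157, T(12)=-1430, T(13)=-1731, T(14)=-2060, T(15)=-2417; answer -2417
Part II: R1 = -2417; d = -39; cross terms: (4*-25 - 36*-22)=692, (36*10 - 29*-25)=1085, (29*39 - 1*10)=1121, (1*33 - -39*39)=1554, (-39*-22 - 4*33)=726; twice the area = |5178| = 5178; area = 2589; answer 2589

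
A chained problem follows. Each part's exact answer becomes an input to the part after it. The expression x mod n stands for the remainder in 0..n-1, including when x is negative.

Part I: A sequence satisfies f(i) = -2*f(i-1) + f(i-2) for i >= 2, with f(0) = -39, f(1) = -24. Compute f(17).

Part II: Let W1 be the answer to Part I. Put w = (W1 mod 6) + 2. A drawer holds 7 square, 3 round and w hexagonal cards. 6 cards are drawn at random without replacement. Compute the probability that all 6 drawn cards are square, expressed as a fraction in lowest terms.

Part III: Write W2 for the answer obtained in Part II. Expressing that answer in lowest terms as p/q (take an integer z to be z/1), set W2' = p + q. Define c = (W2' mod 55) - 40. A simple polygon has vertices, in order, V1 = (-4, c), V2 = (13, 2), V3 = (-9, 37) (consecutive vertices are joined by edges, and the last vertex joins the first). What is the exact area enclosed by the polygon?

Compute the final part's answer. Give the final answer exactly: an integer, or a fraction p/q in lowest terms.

1013/2

Part I: f(2) = -2*(-24) + 1*(-39) = 9; iterating: f(2)=9, f(3)=-42, f(4)=93, f(5)=-228, f(6)=549, f(7)=-1326, f(8)=3201, f(9)=-7728, f(10)=18657, f(11)=-45042, f(12)=108741, f(13)=-262524, f(14)=633789, f(15)=-1530102, f(16)=3693993, f(17)=-8918088; answer -8918088
Part II: W1 = -8918088; w = 2; total draws C(12,6) = 924; favorable C(7,6) = 7; P = 1/132; answer 1/132
Part III: W2 = 1/132; threaded value p + q = 133; c = -17; cross terms: (-4*2 - 13*-17)=213, (13*37 - -9*2)=499, (-9*-17 - -4*37)=301; twice the area = |1013| = 1013; area = 1013/2; answer 1013/2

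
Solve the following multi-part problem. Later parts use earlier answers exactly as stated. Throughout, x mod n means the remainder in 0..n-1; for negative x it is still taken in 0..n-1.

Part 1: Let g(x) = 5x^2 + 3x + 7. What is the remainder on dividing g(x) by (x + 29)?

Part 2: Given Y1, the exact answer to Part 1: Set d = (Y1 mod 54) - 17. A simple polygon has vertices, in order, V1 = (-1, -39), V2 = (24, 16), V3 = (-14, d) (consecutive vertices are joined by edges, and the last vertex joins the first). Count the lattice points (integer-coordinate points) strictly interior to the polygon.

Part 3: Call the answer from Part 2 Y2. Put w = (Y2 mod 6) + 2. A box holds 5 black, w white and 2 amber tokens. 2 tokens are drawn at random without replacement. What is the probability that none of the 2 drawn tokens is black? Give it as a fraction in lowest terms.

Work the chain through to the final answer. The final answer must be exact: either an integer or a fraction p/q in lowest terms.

14/39

Part 1: remainder = value at the root: 5*(-29)^2 + 3*(-29)^1 + 7 = (4205) + (-87) + (7) = 4125; answer 4125
Part 2: Y1 = 4125; d = 4; cross terms: (-1*16 - 24*-39)=920, (24*4 - -14*16)=320, (-14*-39 - -1*4)=550; twice the area = |1790| = 1790; area = 895; boundary points = 5 + 2 + 1 = 8; strictly interior points = area - boundary/2 + 1 = 892; answer 892
Part 3: Y2 = 892; w = 6; total draws C(13,2) = 78; favorable C(8,2) = 28; P = 14/39; answer 14/39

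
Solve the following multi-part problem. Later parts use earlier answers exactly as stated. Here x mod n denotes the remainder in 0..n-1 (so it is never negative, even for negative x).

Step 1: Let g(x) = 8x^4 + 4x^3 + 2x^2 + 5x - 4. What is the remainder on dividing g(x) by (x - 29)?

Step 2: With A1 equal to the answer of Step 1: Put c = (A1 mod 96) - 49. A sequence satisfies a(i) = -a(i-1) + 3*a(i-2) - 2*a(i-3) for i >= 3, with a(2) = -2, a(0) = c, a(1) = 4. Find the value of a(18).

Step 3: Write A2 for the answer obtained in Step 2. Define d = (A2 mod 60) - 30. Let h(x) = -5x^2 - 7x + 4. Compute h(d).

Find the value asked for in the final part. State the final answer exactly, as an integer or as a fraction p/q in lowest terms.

-4112

Step 1: remainder = value at the root: 8*(29)^4 + 4*(29)^3 + 2*(29)^2 + 5*(29)^1 - 4 = (5658248) + (97556) + (1682) + (145) + (-4) = 5757627; answer 5757627
Step 2: A1 = 5757627; c = -22; a(3) = -1*(-2) + 3*(4) - 2*(-22) = 58; iterating: a(3)=58, a(4)=-72, a(5)=250, a(6)=-582, a(7)=1476, a(8)=-3722, a(9)=9314, a(10)=-23432, a(11)=58818, a(12)=-147742, a(13)=371060, a(14)=-931922, a(15)=2340586, a(16)=-5878472, a(17)=14764074, a(18)=-37080662; answer -37080662
Step 3: A2 = -37080662; d = 28; -5*(28)^2 - 7*(28)^1 + 4 = (-3920) + (-196) + (4) = -4112; answer -4112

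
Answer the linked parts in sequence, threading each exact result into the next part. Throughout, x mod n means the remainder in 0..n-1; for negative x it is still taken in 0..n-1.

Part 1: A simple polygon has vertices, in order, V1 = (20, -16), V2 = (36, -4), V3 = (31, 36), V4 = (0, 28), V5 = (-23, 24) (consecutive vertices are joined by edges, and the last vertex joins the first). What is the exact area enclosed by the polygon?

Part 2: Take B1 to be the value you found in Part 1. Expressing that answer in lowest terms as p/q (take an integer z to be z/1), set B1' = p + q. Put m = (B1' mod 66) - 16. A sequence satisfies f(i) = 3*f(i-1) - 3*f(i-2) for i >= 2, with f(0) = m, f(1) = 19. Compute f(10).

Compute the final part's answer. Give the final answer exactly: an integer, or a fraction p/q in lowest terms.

-8019

Part 1: cross terms: (20*-4 - 36*-16)=496, (36*36 - 31*-4)=1420, (31*28 - 0*36)=868, (0*24 - -23*28)=644, (-23*-16 - 20*24)=-112; twice the area = |3316| = 3316; area = 1658; answer 1658
Part 2: B1 = 1658; threaded value p + q = 1659; m = -7; f(2) = 3*(19) - 3*(-7) = 78; iterating: f(2)=78, f(3)=177, f(4)=297, f(5)=360, f(6)=189, f(7)=-513, f(8)=-2106, f(9)=-4779, f(10)=-8019; answer -8019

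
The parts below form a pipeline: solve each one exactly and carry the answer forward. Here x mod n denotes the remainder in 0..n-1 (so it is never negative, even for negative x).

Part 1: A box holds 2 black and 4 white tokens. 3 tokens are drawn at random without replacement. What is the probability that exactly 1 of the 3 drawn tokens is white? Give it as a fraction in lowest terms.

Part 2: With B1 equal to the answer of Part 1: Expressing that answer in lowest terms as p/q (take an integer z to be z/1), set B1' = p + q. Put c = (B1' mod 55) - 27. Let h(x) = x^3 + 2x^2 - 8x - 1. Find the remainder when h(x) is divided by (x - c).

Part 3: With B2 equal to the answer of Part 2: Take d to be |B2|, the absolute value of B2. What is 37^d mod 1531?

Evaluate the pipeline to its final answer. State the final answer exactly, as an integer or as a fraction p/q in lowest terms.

Part 1: total draws C(6,3) = 20; favorable C(4,1)*C(2,2) = 4; P = 1/5; answer 1/5
Part 2: B1 = 1/5; threaded value p + q = 6; c = -21; remainder = value at the root: 1*(-21)^3 + 2*(-21)^2 - 8*(-21)^1 - 1 = (-9261) + (882) + (168) + (-1) = -8212; answer -8212
Part 3: B2 = -8212; d = 8212; squarings mod 1531: 37^1=37, 37^2=1369, 37^4=217, 37^8=1159, 37^16=594, 37^32=706, 37^64=861, 37^128=317, 37^256=974, 37^512=987, 37^1024=453, 37^2048=55, 37^4096=1494, 37^8192=1369; 37^8212 = 37^4 * 37^16 * 37^8192 = 1364 (mod 1531); answer 1364

1364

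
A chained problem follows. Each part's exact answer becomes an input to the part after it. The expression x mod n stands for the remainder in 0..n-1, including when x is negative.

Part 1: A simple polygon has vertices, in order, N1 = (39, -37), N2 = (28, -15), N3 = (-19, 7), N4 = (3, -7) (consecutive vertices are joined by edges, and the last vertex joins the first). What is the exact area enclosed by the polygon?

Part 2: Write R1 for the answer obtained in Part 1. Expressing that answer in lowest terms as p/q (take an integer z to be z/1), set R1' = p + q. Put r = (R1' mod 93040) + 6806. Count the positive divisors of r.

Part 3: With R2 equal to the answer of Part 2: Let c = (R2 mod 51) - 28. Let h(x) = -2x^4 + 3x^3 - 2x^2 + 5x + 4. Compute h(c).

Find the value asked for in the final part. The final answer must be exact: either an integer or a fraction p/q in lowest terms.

-47000

Part 1: cross terms: (39*-15 - 28*-37)=451, (28*7 - -19*-15)=-89, (-19*-7 - 3*7)=112, (3*-37 - 39*-7)=162; twice the area = |636| = 636; area = 318; answer 318
Part 2: R1 = 318; threaded value p + q = 319; r = 7125; 7125 = 3 * 5^3 * 19; number of divisors = (1+1) * (3+1) * (1+1) = 16; answer 16
Part 3: R2 = 16; c = -12; -2*(-12)^4 + 3*(-12)^3 - 2*(-12)^2 + 5*(-12)^1 + 4 = (-41472) + (-5184) + (-288) + (-60) + (4) = -47000; answer -47000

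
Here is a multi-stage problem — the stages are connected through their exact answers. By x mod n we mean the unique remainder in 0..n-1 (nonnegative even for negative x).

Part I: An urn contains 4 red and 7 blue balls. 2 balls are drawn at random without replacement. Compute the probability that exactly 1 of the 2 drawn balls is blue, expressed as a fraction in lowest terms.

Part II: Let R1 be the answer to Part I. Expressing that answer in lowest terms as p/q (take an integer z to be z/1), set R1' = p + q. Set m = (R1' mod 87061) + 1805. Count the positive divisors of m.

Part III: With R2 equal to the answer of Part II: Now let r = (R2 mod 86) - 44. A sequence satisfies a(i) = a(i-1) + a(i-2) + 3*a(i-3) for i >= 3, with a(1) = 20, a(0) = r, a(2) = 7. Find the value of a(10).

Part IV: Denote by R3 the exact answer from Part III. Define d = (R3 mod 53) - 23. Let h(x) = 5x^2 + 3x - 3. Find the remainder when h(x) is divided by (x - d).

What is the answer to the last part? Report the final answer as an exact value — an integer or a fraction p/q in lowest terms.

Part I: total draws C(11,2) = 55; favorable C(7,1)*C(4,1) = 28; P = 28/55; answer 28/55
Part II: R1 = 28/55; threaded value p + q = 83; m = 1888; 1888 = 2^5 * 59; number of divisors = (5+1) * (1+1) = 12; answer 12
Part III: R2 = 12; r = -32; a(3) = 1*(7) + 1*(20) + 3*(-32) = -69; iterating: a(3)=-69, a(4)=-2, a(5)=-50, a(6)=-259, a(7)=-315, a(8)=-724, a(9)=-1816, a(10)=-3485; answer -3485
Part IV: R3 = -3485; d = -10; remainder = value at the root: 5*(-10)^2 + 3*(-10)^1 - 3 = (500) + (-30) + (-3) = 467; answer 467

467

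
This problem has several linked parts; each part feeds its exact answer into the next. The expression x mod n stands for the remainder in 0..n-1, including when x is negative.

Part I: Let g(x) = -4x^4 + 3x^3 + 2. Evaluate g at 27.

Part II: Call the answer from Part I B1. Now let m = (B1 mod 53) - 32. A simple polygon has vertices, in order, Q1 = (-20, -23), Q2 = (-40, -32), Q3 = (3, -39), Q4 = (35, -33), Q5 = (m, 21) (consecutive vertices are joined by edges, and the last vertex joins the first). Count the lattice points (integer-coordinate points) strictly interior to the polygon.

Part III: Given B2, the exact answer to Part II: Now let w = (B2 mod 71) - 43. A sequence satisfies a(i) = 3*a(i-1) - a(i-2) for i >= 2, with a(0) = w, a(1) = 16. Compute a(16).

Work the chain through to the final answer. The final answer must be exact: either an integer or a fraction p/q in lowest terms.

14883984

Part I: -4*(27)^4 + 3*(27)^3 + 2 = (-2125764) + (59049) + (2) = -2066713; answer -2066713
Part II: B1 = -2066713; m = -10; cross terms: (-20*-32 - -40*-23)=-280, (-40*-39 - 3*-32)=1656, (3*-33 - 35*-39)=1266, (35*21 - -10*-33)=405, (-10*-23 - -20*21)=650; twice the area = |3697| = 3697; area = 3697/2; boundary points = 1 + 1 + 2 + 9 + 2 = 15; strictly interior points = area - boundary/2 + 1 = 1842; answer 1842
Part III: B2 = 1842; w = 24; a(2) = 3*(16) - 1*(24) = 24; iterating: a(2)=24, a(3)=56, a(4)=144, a(5)=376, a(6)=984, a(7)=2576, a(8)=6744, a(9)=17656, a(10)=46224, a(11)=121016, a(12)=316824, a(13)=829456, a(14)=2171544, a(15)=5685176, a(16)=14883984; answer 14883984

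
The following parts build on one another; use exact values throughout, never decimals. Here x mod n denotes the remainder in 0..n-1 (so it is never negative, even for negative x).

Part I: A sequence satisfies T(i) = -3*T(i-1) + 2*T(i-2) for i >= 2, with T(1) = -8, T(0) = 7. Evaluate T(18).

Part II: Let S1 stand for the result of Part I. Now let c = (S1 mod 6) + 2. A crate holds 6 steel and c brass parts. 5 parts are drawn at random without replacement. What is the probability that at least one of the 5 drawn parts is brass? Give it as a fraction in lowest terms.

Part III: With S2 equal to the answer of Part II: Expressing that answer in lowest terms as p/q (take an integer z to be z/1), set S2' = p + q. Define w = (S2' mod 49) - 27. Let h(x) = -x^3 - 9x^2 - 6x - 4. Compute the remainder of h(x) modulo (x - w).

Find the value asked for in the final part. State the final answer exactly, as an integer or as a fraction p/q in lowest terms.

Part I: T(2) = -3*(-8) + 2*(7) = 38; iterating: T(2)=38, T(3)=-130, T(4)=466, T(5)=-1658, T(6)=5906, T(7)=-21034, T(8)=74914, T(9)=-266810, T(10)=950258, T(11)=-3384394, T(12)=12053698, T(13)=-42929882, T(14)=152897042, T(15)=-544550890, T(16)=1939446754, T(17)=-6907442042, T(18)=24601219634; answer 24601219634
Part II: S1 = 24601219634; c = 4; total draws C(10,5) = 252; complement C(6,5) = 6; favorable 252 - 6 = 246; P = 41/42; answer 41/42
Part III: S2 = 41/42; threaded value p + q = 83; w = 7; remainder = value at the root: -1*(7)^3 - 9*(7)^2 - 6*(7)^1 - 4 = (-343) + (-441) + (-42) + (-4) = -830; answer -830

-830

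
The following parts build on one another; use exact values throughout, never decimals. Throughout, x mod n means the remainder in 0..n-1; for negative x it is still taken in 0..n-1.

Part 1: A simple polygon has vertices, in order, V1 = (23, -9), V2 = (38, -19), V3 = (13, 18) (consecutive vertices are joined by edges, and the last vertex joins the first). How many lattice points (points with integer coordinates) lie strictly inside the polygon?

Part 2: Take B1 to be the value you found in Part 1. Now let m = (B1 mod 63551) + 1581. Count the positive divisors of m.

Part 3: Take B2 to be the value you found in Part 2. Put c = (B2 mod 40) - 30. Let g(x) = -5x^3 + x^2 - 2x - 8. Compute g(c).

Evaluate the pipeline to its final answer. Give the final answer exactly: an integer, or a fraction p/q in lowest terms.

88600

Part 1: cross terms: (23*-19 - 38*-9)=-95, (38*18 - 13*-19)=931, (13*-9 - 23*18)=-531; twice the area = |305| = 305; area = 305/2; boundary points = 5 + 1 + 1 = 7; strictly interior points = area - boundary/2 + 1 = 150; answer 150
Part 2: B1 = 150; m = 1731; 1731 = 3 * 577; number of divisors = (1+1) * (1+1) = 4; answer 4
Part 3: B2 = 4; c = -26; -5*(-26)^3 + 1*(-26)^2 - 2*(-26)^1 - 8 = (87880) + (676) + (52) + (-8) = 88600; answer 88600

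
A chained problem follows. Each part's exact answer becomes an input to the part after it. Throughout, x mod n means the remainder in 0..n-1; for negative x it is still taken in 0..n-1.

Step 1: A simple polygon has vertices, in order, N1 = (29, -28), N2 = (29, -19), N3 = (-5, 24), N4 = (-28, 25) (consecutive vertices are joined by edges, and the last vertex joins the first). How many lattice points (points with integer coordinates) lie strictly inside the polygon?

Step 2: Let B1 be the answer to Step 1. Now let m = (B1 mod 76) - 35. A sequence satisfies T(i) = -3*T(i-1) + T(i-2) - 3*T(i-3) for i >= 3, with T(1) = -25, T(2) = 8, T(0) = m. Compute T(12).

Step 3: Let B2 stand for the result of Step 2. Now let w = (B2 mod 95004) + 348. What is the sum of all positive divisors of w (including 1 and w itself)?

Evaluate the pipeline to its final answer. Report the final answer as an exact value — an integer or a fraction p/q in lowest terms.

157080

Step 1: cross terms: (29*-19 - 29*-28)=261, (29*24 - -5*-19)=601, (-5*25 - -28*24)=547, (-28*-28 - 29*25)=59; twice the area = |1468| = 1468; area = 734; boundary points = 9 + 1 + 1 + 1 = 12; strictly interior points = area - boundary/2 + 1 = 729; answer 729
Step 2: B1 = 729; m = 10; T(3) = -3*(8) + 1*(-25) - 3*(10) = -79; iterating: T(3)=-79, T(4)=320, T(5)=-1063, T(6)=3746, T(7)=-13261, T(8)=46718, T(9)=-164653, T(10)=580460, T(11)=-2046187, T(12)=7212980; answer 7212980
Step 3: B2 = 7212980; w = 88028; 88028 = 2^2 * 59 * 373; sigma = (1 + 2 + 4) * (1 + 59) * (1 + 373) = 7 * 60 * 374 = 157080; answer 157080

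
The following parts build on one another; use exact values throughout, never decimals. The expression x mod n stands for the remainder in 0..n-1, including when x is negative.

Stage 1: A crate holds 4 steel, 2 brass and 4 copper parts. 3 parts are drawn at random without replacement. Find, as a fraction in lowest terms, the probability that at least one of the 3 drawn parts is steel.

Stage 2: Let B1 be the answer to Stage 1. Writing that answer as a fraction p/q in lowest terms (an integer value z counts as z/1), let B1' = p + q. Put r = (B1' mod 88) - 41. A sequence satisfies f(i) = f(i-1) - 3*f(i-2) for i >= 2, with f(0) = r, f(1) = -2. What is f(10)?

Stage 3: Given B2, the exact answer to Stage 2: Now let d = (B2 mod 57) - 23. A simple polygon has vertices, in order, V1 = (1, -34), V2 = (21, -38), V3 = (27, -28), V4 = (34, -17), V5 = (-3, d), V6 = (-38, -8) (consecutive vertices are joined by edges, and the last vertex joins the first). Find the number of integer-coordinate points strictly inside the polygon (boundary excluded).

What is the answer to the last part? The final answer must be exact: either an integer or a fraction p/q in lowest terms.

746

Stage 1: total draws C(10,3) = 120; complement C(6,3) = 20; favorable 120 - 20 = 100; P = 5/6; answer 5/6
Stage 2: B1 = 5/6; threaded value p + q = 11; r = -30; f(2) = 1*(-2) - 3*(-30) = 88; iterating: f(2)=88, f(3)=94, f(4)=-170, f(5)=-452, f(6)=58, f(7)=1414, f(8)=1240, f(9)=-3002, f(10)=-6722; answer -6722
Stage 3: B2 = -6722; d = -19; cross terms: (1*-38 - 21*-34)=676, (21*-28 - 27*-38)=438, (27*-17 - 34*-28)=493, (34*-19 - -3*-17)=-697, (-3*-8 - -38*-19)=-698, (-38*-34 - 1*-8)=1300; twice the area = |1512| = 1512; area = 756; boundary points = 4 + 2 + 1 + 1 + 1 + 13 = 22; strictly interior points = area - boundary/2 + 1 = 746; answer 746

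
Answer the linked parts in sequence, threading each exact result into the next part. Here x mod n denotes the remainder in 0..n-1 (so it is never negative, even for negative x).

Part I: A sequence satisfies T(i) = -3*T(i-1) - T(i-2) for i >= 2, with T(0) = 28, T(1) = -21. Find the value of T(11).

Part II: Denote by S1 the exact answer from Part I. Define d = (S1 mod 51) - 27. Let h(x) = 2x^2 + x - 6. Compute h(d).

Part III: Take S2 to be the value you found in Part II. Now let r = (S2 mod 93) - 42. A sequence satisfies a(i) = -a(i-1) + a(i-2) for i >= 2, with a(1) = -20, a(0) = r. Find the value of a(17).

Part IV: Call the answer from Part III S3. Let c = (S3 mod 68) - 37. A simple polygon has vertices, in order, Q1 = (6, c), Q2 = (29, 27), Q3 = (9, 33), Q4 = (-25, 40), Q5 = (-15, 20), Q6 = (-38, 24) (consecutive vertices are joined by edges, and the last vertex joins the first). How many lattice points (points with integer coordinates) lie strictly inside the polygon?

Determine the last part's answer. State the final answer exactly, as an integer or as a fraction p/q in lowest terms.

2173

Part I: T(2) = -3*(-21) - 1*(28) = 35; iterating: T(2)=35, T(3)=-84, T(4)=217, T(5)=-567, T(6)=1484, T(7)=-3885, T(8)=10171, T(9)=-26628, T(10)=69713, T(11)=-182511; answer -182511
Part II: S1 = -182511; d = -9; 2*(-9)^2 + 1*(-9)^1 - 6 = (162) + (-9) + (-6) = 147; answer 147
Part III: S2 = 147; r = 12; a(2) = -1*(-20) + 1*(12) = 32; iterating: a(2)=32, a(3)=-52, a(4)=84, a(5)=-136, a(6)=220, a(7)=-356, a(8)=576, a(9)=-932, a(10)=1508, a(11)=-2440, a(12)=3948, a(13)=-6388, a(14)=10336, a(15)=-16724, a(16)=27060, a(17)=-43784; answer -43784
Part IV: S3 = -43784; c = -29; cross terms: (6*27 - 29*-29)=1003, (29*33 - 9*27)=714, (9*40 - -25*33)=1185, (-25*20 - -15*40)=100, (-15*24 - -38*20)=400, (-38*-29 - 6*24)=958; twice the area = |4360| = 4360; area = 2180; boundary points = 1 + 2 + 1 + 10 + 1 + 1 = 16; strictly interior points = area - boundary/2 + 1 = 2173; answer 2173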